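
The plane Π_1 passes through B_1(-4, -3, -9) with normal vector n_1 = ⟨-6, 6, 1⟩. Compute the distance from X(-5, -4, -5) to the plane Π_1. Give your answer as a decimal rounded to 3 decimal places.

0.468

Π_1: n_1·r = n_1·B_1 gives -6x + 6y + z = -3.
n·X − d = (-6)·(-5) + (6)·(-4) + (1)·(-5) − (-3) = 4; |n| = √73.
Distance = |4| / √73 = 4/√73 ≈ 0.468.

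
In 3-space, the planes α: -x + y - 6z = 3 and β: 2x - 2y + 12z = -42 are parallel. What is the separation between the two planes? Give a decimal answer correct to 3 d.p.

Rescale β by 1/(-2): -x + y - 6z = 21. Then distance = |3 − 21| / √38 ≈ 2.920.

2.920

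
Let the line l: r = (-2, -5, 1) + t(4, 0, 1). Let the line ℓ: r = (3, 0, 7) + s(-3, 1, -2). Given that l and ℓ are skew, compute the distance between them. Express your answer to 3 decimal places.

6.789

Common perpendicular direction n = (4, 0, 1) × (-3, 1, -2) = (-1, 5, 4).
With w = (3, 0, 7) − (-2, -5, 1) = (5, 5, 6), w · n = 44.
Distance = |w · n| / |n| = |44| / √42 ≈ 6.789.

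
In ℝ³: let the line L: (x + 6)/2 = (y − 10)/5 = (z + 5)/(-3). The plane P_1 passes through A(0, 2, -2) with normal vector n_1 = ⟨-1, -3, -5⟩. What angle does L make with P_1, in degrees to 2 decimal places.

3.14

L has direction (2, 5, -3) through (-6, 10, -5).
P_1: n_1·r = n_1·A gives -x - 3y - 5z = 4.
sin θ = |n·v| / (|n||v|) = |-2| / (√35 · √38) = 0.05484.
θ ≈ 3.14°.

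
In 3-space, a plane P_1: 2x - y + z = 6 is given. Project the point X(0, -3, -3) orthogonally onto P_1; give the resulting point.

Foot = X − λn with λ = (n·X − d)/|n|² = (0 − 6)/6 = -1.
Foot = (0, -3, -3) − (-1)·(2, -1, 1) = (2, -4, -2).

(2, -4, -2)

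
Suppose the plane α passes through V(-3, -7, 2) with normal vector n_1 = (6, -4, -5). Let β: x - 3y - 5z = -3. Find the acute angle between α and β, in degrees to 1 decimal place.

α: n_1·r = n_1·V gives 6x - 4y - 5z = 0.
cos θ = |n₁·n₂| / (|n₁||n₂|) = |43| / (√77 · √35).
θ = arccos(0.82830) ≈ 34.1°.

34.1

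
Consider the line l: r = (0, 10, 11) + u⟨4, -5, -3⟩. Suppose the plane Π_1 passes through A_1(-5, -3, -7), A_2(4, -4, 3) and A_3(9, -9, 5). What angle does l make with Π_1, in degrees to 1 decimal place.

A_1A_2 = (9, -1, 10), A_1A_3 = (14, -6, 12); a normal to Π_1 is A_1A_2 × A_1A_3 = (48, 32, -40).
Using A_1: Π_1 has equation 48x + 32y - 40z = -56.
sin θ = |n·v| / (|n||v|) = |152| / (√4928 · √50) = 0.30621.
θ ≈ 17.8°.

17.8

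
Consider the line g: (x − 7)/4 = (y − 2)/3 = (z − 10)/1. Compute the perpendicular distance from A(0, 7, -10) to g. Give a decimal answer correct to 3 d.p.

20.787

g has direction (4, 3, 1) through (7, 2, 10).
Taking (7, 2, 10) on g with direction v = (4, 3, 1): w = A − (7, 2, 10) = (-7, 5, -20), and w × v = (65, -73, -41).
Distance = |w × v| / |v| = √11235 / √26 ≈ 20.787.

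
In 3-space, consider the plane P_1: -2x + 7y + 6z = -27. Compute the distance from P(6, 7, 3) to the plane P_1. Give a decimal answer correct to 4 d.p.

n·P − d = (-2)·(6) + (7)·(7) + (6)·(3) − (-27) = 82; |n| = √89.
Distance = |82| / √89 = 82/√89 ≈ 8.6920.

8.6920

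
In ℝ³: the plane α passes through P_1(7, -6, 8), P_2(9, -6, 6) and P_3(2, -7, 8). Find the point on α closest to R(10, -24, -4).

(7, -9, -7)

P_1P_2 = (2, 0, -2), P_1P_3 = (-5, -1, 0); a normal to α is P_1P_2 × P_1P_3 = (-2, 10, -2).
Using P_1: α has equation -2x + 10y - 2z = -90.
Foot = R − λn with λ = (n·R − d)/|n|² = (-252 − (-90))/108 = -3/2.
Foot = (10, -24, -4) − (-3/2)·(-2, 10, -2) = (7, -9, -7).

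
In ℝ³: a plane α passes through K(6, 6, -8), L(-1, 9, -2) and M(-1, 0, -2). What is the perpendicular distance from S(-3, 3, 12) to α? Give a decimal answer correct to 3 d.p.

9.328

KL = (-7, 3, 6), KM = (-7, -6, 6); a normal to α is KL × KM = (54, 0, 63).
Using K: α has equation 54x + 63z = -180.
n·S − d = (54)·(-3) + (0)·(3) + (63)·(12) − (-180) = 774; |n| = √6885.
Distance = |774| / √6885 = 774/√6885 ≈ 9.328.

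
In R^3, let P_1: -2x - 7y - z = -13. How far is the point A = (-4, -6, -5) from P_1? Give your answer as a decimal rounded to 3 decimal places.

9.254

n·A − d = (-2)·(-4) + (-7)·(-6) + (-1)·(-5) − (-13) = 68; |n| = √54.
Distance = |68| / √54 = 68/√54 ≈ 9.254.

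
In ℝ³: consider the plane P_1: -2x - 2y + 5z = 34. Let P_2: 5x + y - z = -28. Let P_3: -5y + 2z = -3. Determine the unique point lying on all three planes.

Solving the 3×3 linear system -2x - 2y + 5z = 34, 5x + y - z = -28, -5y + 2z = -3 (e.g. by elimination or Cramer's rule, determinant = -99) gives (-5, 3, 6).

(-5, 3, 6)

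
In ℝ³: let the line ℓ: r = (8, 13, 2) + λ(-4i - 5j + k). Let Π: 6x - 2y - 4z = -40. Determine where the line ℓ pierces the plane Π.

(-4, -2, 5)

Substitute r = (8, 13, 2) + t(-4, -5, 1) into the plane: 14 + (-18)t = -40, so t = 3.
Intersection: (8, 13, 2) + 3·(-4, -5, 1) = (-4, -2, 5).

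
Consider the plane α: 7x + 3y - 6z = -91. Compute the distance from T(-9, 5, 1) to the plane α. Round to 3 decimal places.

n·T − d = (7)·(-9) + (3)·(5) + (-6)·(1) − (-91) = 37; |n| = √94.
Distance = |37| / √94 = 37/√94 ≈ 3.816.

3.816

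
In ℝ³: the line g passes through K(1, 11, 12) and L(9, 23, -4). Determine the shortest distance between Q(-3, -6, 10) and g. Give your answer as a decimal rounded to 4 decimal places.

14.8091

A direction vector for g is L − K = (8, 12, -16).
Taking (1, 11, 12) on g with direction v = (8, 12, -16): w = Q − (1, 11, 12) = (-4, -17, -2), and w × v = (296, -80, 88).
Distance = |w × v| / |v| = √101760 / √464 ≈ 14.8091.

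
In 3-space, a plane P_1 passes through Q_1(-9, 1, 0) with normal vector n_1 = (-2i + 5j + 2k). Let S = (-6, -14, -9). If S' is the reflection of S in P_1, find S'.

P_1: n_1·r = n_1·Q_1 gives -2x + 5y + 2z = 23.
λ = (n·S − d)/|n|² = (-76 − 23)/33 = -3.
Reflection = S − 2λn = (-6, -14, -9) − (-6)·(-2, 5, 2) = (-18, 16, 3).

(-18, 16, 3)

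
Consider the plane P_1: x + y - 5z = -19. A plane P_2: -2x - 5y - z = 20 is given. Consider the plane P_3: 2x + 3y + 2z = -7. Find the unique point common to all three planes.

(1, -5, 3)

Solving the 3×3 linear system x + y - 5z = -19, -2x - 5y - z = 20, 2x + 3y + 2z = -7 (e.g. by elimination or Cramer's rule, determinant = -25) gives (1, -5, 3).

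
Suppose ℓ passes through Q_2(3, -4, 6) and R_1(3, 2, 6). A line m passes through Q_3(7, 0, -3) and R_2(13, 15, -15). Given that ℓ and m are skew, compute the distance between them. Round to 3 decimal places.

A direction vector for ℓ is R_1 − Q_2 = (0, 6, 0).
A direction vector for m is R_2 − Q_3 = (6, 15, -12).
Common perpendicular direction n = (0, 6, 0) × (6, 15, -12) = (-72, 0, -36).
With w = (7, 0, -3) − (3, -4, 6) = (4, 4, -9), w · n = 36.
Distance = |w · n| / |n| = |36| / √6480 ≈ 0.447.

0.447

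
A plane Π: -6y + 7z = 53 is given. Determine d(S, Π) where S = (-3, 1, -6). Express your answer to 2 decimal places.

n·S − d = (0)·(-3) + (-6)·(1) + (7)·(-6) − 53 = -101; |n| = √85.
Distance = |-101| / √85 = 101/√85 ≈ 10.95.

10.95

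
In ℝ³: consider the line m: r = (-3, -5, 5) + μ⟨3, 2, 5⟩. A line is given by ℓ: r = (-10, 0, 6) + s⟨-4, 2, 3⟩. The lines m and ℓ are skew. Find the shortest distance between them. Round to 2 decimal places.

Common perpendicular direction n = (3, 2, 5) × (-4, 2, 3) = (-4, -29, 14).
With w = (-10, 0, 6) − (-3, -5, 5) = (-7, 5, 1), w · n = -103.
Distance = |w · n| / |n| = |-103| / √1053 ≈ 3.17.

3.17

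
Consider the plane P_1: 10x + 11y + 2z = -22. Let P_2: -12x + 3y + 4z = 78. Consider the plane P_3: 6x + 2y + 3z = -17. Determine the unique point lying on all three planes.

(-5, 2, 3)

Solving the 3×3 linear system 10x + 11y + 2z = -22, -12x + 3y + 4z = 78, 6x + 2y + 3z = -17 (e.g. by elimination or Cramer's rule, determinant = 586) gives (-5, 2, 3).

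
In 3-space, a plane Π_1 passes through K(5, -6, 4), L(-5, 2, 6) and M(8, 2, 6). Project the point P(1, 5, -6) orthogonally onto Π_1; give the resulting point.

(1, 2, 6)

KL = (-10, 8, 2), KM = (3, 8, 2); a normal to Π_1 is KL × KM = (0, 26, -104).
Using K: Π_1 has equation 26y - 104z = -572.
Foot = P − λn with λ = (n·P − d)/|n|² = (754 − (-572))/11492 = 3/26.
Foot = (1, 5, -6) − (3/26)·(0, 26, -104) = (1, 2, 6).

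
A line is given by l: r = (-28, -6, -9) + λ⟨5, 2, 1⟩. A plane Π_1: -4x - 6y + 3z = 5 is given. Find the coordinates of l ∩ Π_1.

Substitute r = (-28, -6, -9) + t(5, 2, 1) into the plane: 121 + (-29)t = 5, so t = 4.
Intersection: (-28, -6, -9) + 4·(5, 2, 1) = (-8, 2, -5).

(-8, 2, -5)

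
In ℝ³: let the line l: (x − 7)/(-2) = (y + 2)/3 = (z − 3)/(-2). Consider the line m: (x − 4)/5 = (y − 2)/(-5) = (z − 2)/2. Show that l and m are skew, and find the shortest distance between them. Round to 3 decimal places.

l has direction (-2, 3, -2) through (7, -2, 3).
m has direction (5, -5, 2) through (4, 2, 2).
Common perpendicular direction n = (-2, 3, -2) × (5, -5, 2) = (-4, -6, -5).
With w = (4, 2, 2) − (7, -2, 3) = (-3, 4, -1), w · n = -7.
Since n ≠ 0 the lines are not parallel, and w · n = -7 ≠ 0 so they do not intersect; hence they are skew.
Distance = |w · n| / |n| = |-7| / √77 ≈ 0.798.

0.798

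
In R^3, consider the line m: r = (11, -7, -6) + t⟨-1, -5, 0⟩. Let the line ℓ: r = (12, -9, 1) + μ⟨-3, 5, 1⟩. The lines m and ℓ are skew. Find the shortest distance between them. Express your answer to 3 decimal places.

7.122

Common perpendicular direction n = (-1, -5, 0) × (-3, 5, 1) = (-5, 1, -20).
With w = (12, -9, 1) − (11, -7, -6) = (1, -2, 7), w · n = -147.
Distance = |w · n| / |n| = |-147| / √426 ≈ 7.122.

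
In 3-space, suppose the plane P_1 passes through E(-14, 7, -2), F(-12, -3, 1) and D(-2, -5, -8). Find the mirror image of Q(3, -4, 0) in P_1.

(-9, -10, -12)

EF = (2, -10, 3), ED = (12, -12, -6); a normal to P_1 is EF × ED = (96, 48, 96).
Using E: P_1 has equation 96x + 48y + 96z = -1200.
λ = (n·Q − d)/|n|² = (96 − (-1200))/20736 = 1/16.
Reflection = Q − 2λn = (3, -4, 0) − (1/8)·(96, 48, 96) = (-9, -10, -12).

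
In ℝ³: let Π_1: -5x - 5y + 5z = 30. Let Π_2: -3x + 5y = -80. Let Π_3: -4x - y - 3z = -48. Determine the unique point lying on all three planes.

Solving the 3×3 linear system -5x - 5y + 5z = 30, -3x + 5y = -80, -4x - y - 3z = -48 (e.g. by elimination or Cramer's rule, determinant = 235) gives (10, -10, 6).

(10, -10, 6)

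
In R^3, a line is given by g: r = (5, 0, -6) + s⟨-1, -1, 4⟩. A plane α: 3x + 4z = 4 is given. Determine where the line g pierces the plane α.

(4, -1, -2)

Substitute r = (5, 0, -6) + t(-1, -1, 4) into the plane: -9 + 13t = 4, so t = 1.
Intersection: (5, 0, -6) + 1·(-1, -1, 4) = (4, -1, -2).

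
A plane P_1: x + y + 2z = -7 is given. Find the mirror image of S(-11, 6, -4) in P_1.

(-9, 8, 0)

λ = (n·S − d)/|n|² = (-13 − (-7))/6 = -1.
Reflection = S − 2λn = (-11, 6, -4) − (-2)·(1, 1, 2) = (-9, 8, 0).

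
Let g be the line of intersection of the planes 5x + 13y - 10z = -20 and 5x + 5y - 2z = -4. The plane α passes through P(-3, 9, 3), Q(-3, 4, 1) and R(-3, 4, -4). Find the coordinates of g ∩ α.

(-3, 5, 7)

Direction of g: (5, 13, -10) × (5, 5, -2) = (24, -40, -40).
A point on g: solving the two plane equations with x = 3 gives (3, -5, -3).
PQ = (0, -5, -2), PR = (0, -5, -7); a normal to α is PQ × PR = (25, 0, 0).
Using P: α has equation 25x = -75.
Substitute r = (3, -5, -3) + t(24, -40, -40) into the plane: 75 + 600t = -75, so t = -1/4.
Intersection: (3, -5, -3) + (-1/4)·(24, -40, -40) = (-3, 5, 7).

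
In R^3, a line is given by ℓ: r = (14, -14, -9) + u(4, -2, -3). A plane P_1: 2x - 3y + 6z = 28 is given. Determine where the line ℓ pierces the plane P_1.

Substitute r = (14, -14, -9) + t(4, -2, -3) into the plane: 16 + (-4)t = 28, so t = -3.
Intersection: (14, -14, -9) + (-3)·(4, -2, -3) = (2, -8, 0).

(2, -8, 0)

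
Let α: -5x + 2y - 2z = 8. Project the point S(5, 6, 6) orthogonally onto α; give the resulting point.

(0, 8, 4)

Foot = S − λn with λ = (n·S − d)/|n|² = (-25 − 8)/33 = -1.
Foot = (5, 6, 6) − (-1)·(-5, 2, -2) = (0, 8, 4).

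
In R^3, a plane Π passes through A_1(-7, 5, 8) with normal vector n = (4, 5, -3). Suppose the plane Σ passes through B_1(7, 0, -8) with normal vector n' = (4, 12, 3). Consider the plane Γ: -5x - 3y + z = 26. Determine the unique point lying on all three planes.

Π: n·r = n·A_1 gives 4x + 5y - 3z = -27.
Σ: n'·r = n'·B_1 gives 4x + 12y + 3z = 4.
Solving the 3×3 linear system 4x + 5y - 3z = -27, 4x + 12y + 3z = 4, -5x - 3y + z = 26 (e.g. by elimination or Cramer's rule, determinant = -155) gives (-5, 1, 4).

(-5, 1, 4)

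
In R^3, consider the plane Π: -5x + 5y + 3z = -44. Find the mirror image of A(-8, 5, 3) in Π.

λ = (n·A − d)/|n|² = (74 − (-44))/59 = 2.
Reflection = A − 2λn = (-8, 5, 3) − 4·(-5, 5, 3) = (12, -15, -9).

(12, -15, -9)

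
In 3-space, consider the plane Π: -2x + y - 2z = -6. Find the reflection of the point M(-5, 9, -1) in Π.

λ = (n·M − d)/|n|² = (21 − (-6))/9 = 3.
Reflection = M − 2λn = (-5, 9, -1) − 6·(-2, 1, -2) = (7, 3, 11).

(7, 3, 11)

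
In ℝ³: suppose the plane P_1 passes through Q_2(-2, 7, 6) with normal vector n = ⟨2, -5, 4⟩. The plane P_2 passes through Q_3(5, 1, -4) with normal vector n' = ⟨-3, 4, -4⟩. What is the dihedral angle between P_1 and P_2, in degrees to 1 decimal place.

P_1: n·r = n·Q_2 gives 2x - 5y + 4z = -15.
P_2: n'·r = n'·Q_3 gives -3x + 4y - 4z = 5.
cos θ = |n₁·n₂| / (|n₁||n₂|) = |-42| / (√45 · √41).
θ = arccos(0.97780) ≈ 12.1°.

12.1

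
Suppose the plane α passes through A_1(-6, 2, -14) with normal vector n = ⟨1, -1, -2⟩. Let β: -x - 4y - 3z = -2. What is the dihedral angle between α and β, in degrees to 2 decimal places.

α: n·r = n·A_1 gives x - y - 2z = 20.
cos θ = |n₁·n₂| / (|n₁||n₂|) = |9| / (√6 · √26).
θ = arccos(0.72058) ≈ 43.90°.

43.90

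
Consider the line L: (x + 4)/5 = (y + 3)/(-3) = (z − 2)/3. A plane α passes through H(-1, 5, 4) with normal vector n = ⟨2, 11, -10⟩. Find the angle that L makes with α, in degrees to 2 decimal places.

L has direction (5, -3, 3) through (-4, -3, 2).
α: n·r = n·H gives 2x + 11y - 10z = 13.
sin θ = |n·v| / (|n||v|) = |-53| / (√225 · √43) = 0.53883.
θ ≈ 32.60°.

32.60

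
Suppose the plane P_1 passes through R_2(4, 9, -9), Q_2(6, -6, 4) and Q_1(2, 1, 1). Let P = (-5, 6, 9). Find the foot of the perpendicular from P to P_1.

(-7, 4, 7)

R_2Q_2 = (2, -15, 13), R_2Q_1 = (-2, -8, 10); a normal to P_1 is R_2Q_2 × R_2Q_1 = (-46, -46, -46).
Using R_2: P_1 has equation -46x - 46y - 46z = -184.
Foot = P − λn with λ = (n·P − d)/|n|² = (-460 − (-184))/6348 = -1/23.
Foot = (-5, 6, 9) − (-1/23)·(-46, -46, -46) = (-7, 4, 7).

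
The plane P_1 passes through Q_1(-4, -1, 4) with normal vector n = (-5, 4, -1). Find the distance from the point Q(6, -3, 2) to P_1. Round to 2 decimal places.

P_1: n·r = n·Q_1 gives -5x + 4y - z = 12.
n·Q − d = (-5)·(6) + (4)·(-3) + (-1)·(2) − 12 = -56; |n| = √42.
Distance = |-56| / √42 = 56/√42 ≈ 8.64.

8.64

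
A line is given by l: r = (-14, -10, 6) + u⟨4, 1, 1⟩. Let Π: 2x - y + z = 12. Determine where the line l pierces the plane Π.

Substitute r = (-14, -10, 6) + t(4, 1, 1) into the plane: -12 + 8t = 12, so t = 3.
Intersection: (-14, -10, 6) + 3·(4, 1, 1) = (-2, -7, 9).

(-2, -7, 9)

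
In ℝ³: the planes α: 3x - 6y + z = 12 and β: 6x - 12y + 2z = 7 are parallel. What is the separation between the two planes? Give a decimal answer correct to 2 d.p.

1.25

Rescale β by 1/2: 3x - 6y + z = 7/2. Then distance = |12 − (7/2)| / √46 ≈ 1.25.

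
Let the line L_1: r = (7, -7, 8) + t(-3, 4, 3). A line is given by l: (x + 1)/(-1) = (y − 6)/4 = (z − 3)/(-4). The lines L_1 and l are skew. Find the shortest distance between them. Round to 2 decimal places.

2.11

l has direction (-1, 4, -4) through (-1, 6, 3).
Common perpendicular direction n = (-3, 4, 3) × (-1, 4, -4) = (-28, -15, -8).
With w = (-1, 6, 3) − (7, -7, 8) = (-8, 13, -5), w · n = 69.
Distance = |w · n| / |n| = |69| / √1073 ≈ 2.11.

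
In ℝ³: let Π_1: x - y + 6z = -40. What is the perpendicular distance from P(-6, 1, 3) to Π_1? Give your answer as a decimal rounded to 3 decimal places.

n·P − d = (1)·(-6) + (-1)·(1) + (6)·(3) − (-40) = 51; |n| = √38.
Distance = |51| / √38 = 51/√38 ≈ 8.273.

8.273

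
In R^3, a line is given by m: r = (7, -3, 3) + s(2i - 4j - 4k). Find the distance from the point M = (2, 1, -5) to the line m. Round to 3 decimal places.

Taking (7, -3, 3) on m with direction v = (2, -4, -4): w = M − (7, -3, 3) = (-5, 4, -8), and w × v = (-48, -36, 12).
Distance = |w × v| / |v| = √3744 / √36 ≈ 10.198.

10.198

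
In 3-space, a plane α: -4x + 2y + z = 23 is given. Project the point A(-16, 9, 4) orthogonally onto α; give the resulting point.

Foot = A − λn with λ = (n·A − d)/|n|² = (86 − 23)/21 = 3.
Foot = (-16, 9, 4) − 3·(-4, 2, 1) = (-4, 3, 1).

(-4, 3, 1)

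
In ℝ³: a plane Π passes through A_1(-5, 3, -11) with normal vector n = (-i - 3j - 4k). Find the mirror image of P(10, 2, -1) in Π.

(6, -10, -17)

Π: n·r = n·A_1 gives -x - 3y - 4z = 40.
λ = (n·P − d)/|n|² = (-12 − 40)/26 = -2.
Reflection = P − 2λn = (10, 2, -1) − (-4)·(-1, -3, -4) = (6, -10, -17).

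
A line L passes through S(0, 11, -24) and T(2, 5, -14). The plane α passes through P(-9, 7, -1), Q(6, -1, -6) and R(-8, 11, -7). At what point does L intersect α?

A direction vector for L is T − S = (2, -6, 10).
PQ = (15, -8, -5), PR = (1, 4, -6); a normal to α is PQ × PR = (68, 85, 68).
Using P: α has equation 68x + 85y + 68z = -85.
Substitute r = (0, 11, -24) + t(2, -6, 10) into the plane: -697 + 306t = -85, so t = 2.
Intersection: (0, 11, -24) + 2·(2, -6, 10) = (4, -1, -4).

(4, -1, -4)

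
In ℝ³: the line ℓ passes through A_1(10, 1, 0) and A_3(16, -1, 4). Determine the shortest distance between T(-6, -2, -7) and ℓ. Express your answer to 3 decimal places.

A direction vector for ℓ is A_3 − A_1 = (6, -2, 4).
Taking (10, 1, 0) on ℓ with direction v = (6, -2, 4): w = T − (10, 1, 0) = (-16, -3, -7), and w × v = (-26, 22, 50).
Distance = |w × v| / |v| = √3660 / √56 ≈ 8.084.

8.084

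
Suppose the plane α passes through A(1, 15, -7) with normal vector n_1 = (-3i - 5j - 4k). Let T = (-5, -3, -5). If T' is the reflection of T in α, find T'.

α: n_1·r = n_1·A gives -3x - 5y - 4z = -50.
λ = (n·T − d)/|n|² = (50 − (-50))/50 = 2.
Reflection = T − 2λn = (-5, -3, -5) − 4·(-3, -5, -4) = (7, 17, 11).

(7, 17, 11)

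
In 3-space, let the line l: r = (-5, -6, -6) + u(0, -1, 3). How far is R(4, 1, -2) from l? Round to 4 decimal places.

Taking (-5, -6, -6) on l with direction v = (0, -1, 3): w = R − (-5, -6, -6) = (9, 7, 4), and w × v = (25, -27, -9).
Distance = |w × v| / |v| = √1435 / √10 ≈ 11.9791.

11.9791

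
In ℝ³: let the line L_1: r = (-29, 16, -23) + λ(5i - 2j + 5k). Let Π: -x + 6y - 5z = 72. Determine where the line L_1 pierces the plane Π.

(-9, 8, -3)

Substitute r = (-29, 16, -23) + t(5, -2, 5) into the plane: 240 + (-42)t = 72, so t = 4.
Intersection: (-29, 16, -23) + 4·(5, -2, 5) = (-9, 8, -3).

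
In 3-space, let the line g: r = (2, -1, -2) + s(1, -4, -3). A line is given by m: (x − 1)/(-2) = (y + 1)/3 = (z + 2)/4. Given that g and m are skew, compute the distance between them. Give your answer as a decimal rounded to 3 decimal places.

0.793

m has direction (-2, 3, 4) through (1, -1, -2).
Common perpendicular direction n = (1, -4, -3) × (-2, 3, 4) = (-7, 2, -5).
With w = (1, -1, -2) − (2, -1, -2) = (-1, 0, 0), w · n = 7.
Distance = |w · n| / |n| = |7| / √78 ≈ 0.793.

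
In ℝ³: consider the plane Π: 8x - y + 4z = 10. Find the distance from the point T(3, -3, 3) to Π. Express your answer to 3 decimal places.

3.222

n·T − d = (8)·(3) + (-1)·(-3) + (4)·(3) − 10 = 29; |n| = √81.
Distance = |29| / √81 = 29/√81 ≈ 3.222.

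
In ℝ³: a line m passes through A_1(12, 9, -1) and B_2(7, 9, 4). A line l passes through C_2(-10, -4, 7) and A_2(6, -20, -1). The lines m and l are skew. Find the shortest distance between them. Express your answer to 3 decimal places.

13.667

A direction vector for m is B_2 − A_1 = (-5, 0, 5).
A direction vector for l is A_2 − C_2 = (16, -16, -8).
Common perpendicular direction n = (-5, 0, 5) × (16, -16, -8) = (80, 40, 80).
With w = (-10, -4, 7) − (12, 9, -1) = (-22, -13, 8), w · n = -1640.
Distance = |w · n| / |n| = |-1640| / √14400 ≈ 13.667.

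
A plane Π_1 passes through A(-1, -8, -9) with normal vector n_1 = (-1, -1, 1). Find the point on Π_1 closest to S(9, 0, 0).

Π_1: n_1·r = n_1·A gives -x - y + z = 0.
Foot = S − λn with λ = (n·S − d)/|n|² = (-9 − 0)/3 = -3.
Foot = (9, 0, 0) − (-3)·(-1, -1, 1) = (6, -3, 3).

(6, -3, 3)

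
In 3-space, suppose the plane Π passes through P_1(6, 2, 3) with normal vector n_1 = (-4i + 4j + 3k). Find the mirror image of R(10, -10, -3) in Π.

Π: n_1·r = n_1·P_1 gives -4x + 4y + 3z = -7.
λ = (n·R − d)/|n|² = (-89 − (-7))/41 = -2.
Reflection = R − 2λn = (10, -10, -3) − (-4)·(-4, 4, 3) = (-6, 6, 9).

(-6, 6, 9)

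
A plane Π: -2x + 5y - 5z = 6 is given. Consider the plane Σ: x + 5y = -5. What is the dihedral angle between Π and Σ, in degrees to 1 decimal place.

52.1

cos θ = |n₁·n₂| / (|n₁||n₂|) = |23| / (√54 · √26).
θ = arccos(0.61382) ≈ 52.1°.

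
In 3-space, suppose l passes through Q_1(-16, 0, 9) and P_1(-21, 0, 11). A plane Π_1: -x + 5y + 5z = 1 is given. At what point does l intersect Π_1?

A direction vector for l is P_1 − Q_1 = (-5, 0, 2).
Substitute r = (-16, 0, 9) + t(-5, 0, 2) into the plane: 61 + 15t = 1, so t = -4.
Intersection: (-16, 0, 9) + (-4)·(-5, 0, 2) = (4, 0, 1).

(4, 0, 1)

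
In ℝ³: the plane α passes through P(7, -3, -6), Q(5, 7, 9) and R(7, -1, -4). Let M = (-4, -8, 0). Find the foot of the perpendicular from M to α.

(1, -10, 2)

PQ = (-2, 10, 15), PR = (0, 2, 2); a normal to α is PQ × PR = (-10, 4, -4).
Using P: α has equation -10x + 4y - 4z = -58.
Foot = M − λn with λ = (n·M − d)/|n|² = (8 − (-58))/132 = 1/2.
Foot = (-4, -8, 0) − (1/2)·(-10, 4, -4) = (1, -10, 2).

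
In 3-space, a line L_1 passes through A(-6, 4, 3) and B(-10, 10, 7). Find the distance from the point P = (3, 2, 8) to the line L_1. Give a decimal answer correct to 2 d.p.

A direction vector for L_1 is B − A = (-4, 6, 4).
Taking (-6, 4, 3) on L_1 with direction v = (-4, 6, 4): w = P − (-6, 4, 3) = (9, -2, 5), and w × v = (-38, -56, 46).
Distance = |w × v| / |v| = √6696 / √68 ≈ 9.92.

9.92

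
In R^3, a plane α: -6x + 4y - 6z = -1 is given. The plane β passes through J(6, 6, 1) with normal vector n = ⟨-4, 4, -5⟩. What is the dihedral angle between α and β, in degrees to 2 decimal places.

β: n·r = n·J gives -4x + 4y - 5z = -5.
cos θ = |n₁·n₂| / (|n₁||n₂|) = |70| / (√88 · √57).
θ = arccos(0.98837) ≈ 8.75°.

8.75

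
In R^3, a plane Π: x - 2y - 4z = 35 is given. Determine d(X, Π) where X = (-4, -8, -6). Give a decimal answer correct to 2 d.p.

0.22

n·X − d = (1)·(-4) + (-2)·(-8) + (-4)·(-6) − 35 = 1; |n| = √21.
Distance = |1| / √21 = 1/√21 ≈ 0.22.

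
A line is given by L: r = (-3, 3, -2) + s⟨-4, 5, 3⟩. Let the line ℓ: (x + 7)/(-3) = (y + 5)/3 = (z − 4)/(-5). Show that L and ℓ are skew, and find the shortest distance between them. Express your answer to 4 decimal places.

ℓ has direction (-3, 3, -5) through (-7, -5, 4).
Common perpendicular direction n = (-4, 5, 3) × (-3, 3, -5) = (-34, -29, 3).
With w = (-7, -5, 4) − (-3, 3, -2) = (-4, -8, 6), w · n = 386.
Since n ≠ 0 the lines are not parallel, and w · n = 386 ≠ 0 so they do not intersect; hence they are skew.
Distance = |w · n| / |n| = |386| / √2006 ≈ 8.6183.

8.6183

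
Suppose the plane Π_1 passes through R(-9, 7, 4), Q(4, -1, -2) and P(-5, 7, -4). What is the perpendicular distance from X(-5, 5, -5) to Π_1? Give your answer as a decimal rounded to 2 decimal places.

RQ = (13, -8, -6), RP = (4, 0, -8); a normal to Π_1 is RQ × RP = (64, 80, 32).
Using R: Π_1 has equation 64x + 80y + 32z = 112.
n·X − d = (64)·(-5) + (80)·(5) + (32)·(-5) − 112 = -192; |n| = √11520.
Distance = |-192| / √11520 = 192/√11520 ≈ 1.79.

1.79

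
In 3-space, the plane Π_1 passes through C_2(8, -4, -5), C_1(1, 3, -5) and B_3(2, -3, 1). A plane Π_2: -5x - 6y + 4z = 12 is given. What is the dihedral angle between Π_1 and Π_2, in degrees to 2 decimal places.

C_2C_1 = (-7, 7, 0), C_2B_3 = (-6, 1, 6); a normal to Π_1 is C_2C_1 × C_2B_3 = (42, 42, 35).
Using C_2: Π_1 has equation 42x + 42y + 35z = -7.
cos θ = |n₁·n₂| / (|n₁||n₂|) = |-322| / (√4753 · √77).
θ = arccos(0.53226) ≈ 57.84°.

57.84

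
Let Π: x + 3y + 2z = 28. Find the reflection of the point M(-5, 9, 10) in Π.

λ = (n·M − d)/|n|² = (42 − 28)/14 = 1.
Reflection = M − 2λn = (-5, 9, 10) − 2·(1, 3, 2) = (-7, 3, 6).

(-7, 3, 6)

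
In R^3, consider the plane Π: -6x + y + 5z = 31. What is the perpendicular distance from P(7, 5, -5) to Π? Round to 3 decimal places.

11.811

n·P − d = (-6)·(7) + (1)·(5) + (5)·(-5) − 31 = -93; |n| = √62.
Distance = |-93| / √62 = 93/√62 ≈ 11.811.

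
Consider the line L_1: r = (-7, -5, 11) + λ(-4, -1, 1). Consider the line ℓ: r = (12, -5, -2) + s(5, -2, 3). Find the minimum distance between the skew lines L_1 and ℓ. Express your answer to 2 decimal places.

Common perpendicular direction n = (-4, -1, 1) × (5, -2, 3) = (-1, 17, 13).
With w = (12, -5, -2) − (-7, -5, 11) = (19, 0, -13), w · n = -188.
Distance = |w · n| / |n| = |-188| / √459 ≈ 8.78.

8.78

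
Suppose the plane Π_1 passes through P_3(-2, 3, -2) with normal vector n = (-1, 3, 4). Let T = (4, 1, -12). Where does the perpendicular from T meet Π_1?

(2, 7, -4)

Π_1: n·r = n·P_3 gives -x + 3y + 4z = 3.
Foot = T − λn with λ = (n·T − d)/|n|² = (-49 − 3)/26 = -2.
Foot = (4, 1, -12) − (-2)·(-1, 3, 4) = (2, 7, -4).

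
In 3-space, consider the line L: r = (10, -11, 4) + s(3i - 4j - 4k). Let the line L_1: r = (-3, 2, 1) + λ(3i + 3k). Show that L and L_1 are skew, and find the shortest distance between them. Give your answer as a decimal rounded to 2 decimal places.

5.67

Common perpendicular direction n = (3, -4, -4) × (3, 0, 3) = (-12, -21, 12).
With w = (-3, 2, 1) − (10, -11, 4) = (-13, 13, -3), w · n = -153.
Since n ≠ 0 the lines are not parallel, and w · n = -153 ≠ 0 so they do not intersect; hence they are skew.
Distance = |w · n| / |n| = |-153| / √729 ≈ 5.67.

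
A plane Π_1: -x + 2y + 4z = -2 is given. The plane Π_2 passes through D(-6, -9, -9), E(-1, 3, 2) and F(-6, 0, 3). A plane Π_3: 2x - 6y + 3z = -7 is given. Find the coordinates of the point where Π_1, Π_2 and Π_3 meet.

(-2, 0, -1)

DE = (5, 12, 11), DF = (0, 9, 12); a normal to Π_2 is DE × DF = (45, -60, 45).
Using D: Π_2 has equation 45x - 60y + 45z = -135.
Solving the 3×3 linear system -x + 2y + 4z = -2, 45x - 60y + 45z = -135, 2x - 6y + 3z = -7 (e.g. by elimination or Cramer's rule, determinant = -780) gives (-2, 0, -1).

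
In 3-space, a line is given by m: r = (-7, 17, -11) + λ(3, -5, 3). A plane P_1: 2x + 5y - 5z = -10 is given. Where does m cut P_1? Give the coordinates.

Substitute r = (-7, 17, -11) + t(3, -5, 3) into the plane: 126 + (-34)t = -10, so t = 4.
Intersection: (-7, 17, -11) + 4·(3, -5, 3) = (5, -3, 1).

(5, -3, 1)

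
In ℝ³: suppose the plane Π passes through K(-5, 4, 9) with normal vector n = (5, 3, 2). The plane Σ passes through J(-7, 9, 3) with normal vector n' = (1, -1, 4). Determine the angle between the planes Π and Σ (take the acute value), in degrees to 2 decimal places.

Π: n·r = n·K gives 5x + 3y + 2z = 5.
Σ: n'·r = n'·J gives x - y + 4z = -4.
cos θ = |n₁·n₂| / (|n₁||n₂|) = |10| / (√38 · √18).
θ = arccos(0.38236) ≈ 67.52°.

67.52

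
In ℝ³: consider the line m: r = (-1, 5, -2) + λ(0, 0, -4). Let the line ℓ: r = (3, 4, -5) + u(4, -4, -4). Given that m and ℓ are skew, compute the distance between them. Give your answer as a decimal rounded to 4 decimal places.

Common perpendicular direction n = (0, 0, -4) × (4, -4, -4) = (-16, -16, 0).
With w = (3, 4, -5) − (-1, 5, -2) = (4, -1, -3), w · n = -48.
Distance = |w · n| / |n| = |-48| / √512 ≈ 2.1213.

2.1213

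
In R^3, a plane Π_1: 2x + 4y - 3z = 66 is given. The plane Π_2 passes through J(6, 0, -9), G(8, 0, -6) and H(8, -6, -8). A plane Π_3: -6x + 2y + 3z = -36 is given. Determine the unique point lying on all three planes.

JG = (2, 0, 3), JH = (2, -6, 1); a normal to Π_2 is JG × JH = (18, 4, -12).
Using J: Π_2 has equation 18x + 4y - 12z = 216.
Solving the 3×3 linear system 2x + 4y - 3z = 66, 18x + 4y - 12z = 216, -6x + 2y + 3z = -36 (e.g. by elimination or Cramer's rule, determinant = -36) gives (6, 9, -6).

(6, 9, -6)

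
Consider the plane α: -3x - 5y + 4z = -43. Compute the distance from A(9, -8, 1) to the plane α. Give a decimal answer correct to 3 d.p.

n·A − d = (-3)·(9) + (-5)·(-8) + (4)·(1) − (-43) = 60; |n| = √50.
Distance = |60| / √50 = 60/√50 ≈ 8.485.

8.485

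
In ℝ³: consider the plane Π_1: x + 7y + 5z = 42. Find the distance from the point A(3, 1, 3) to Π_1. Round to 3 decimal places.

n·A − d = (1)·(3) + (7)·(1) + (5)·(3) − 42 = -17; |n| = √75.
Distance = |-17| / √75 = 17/√75 ≈ 1.963.

1.963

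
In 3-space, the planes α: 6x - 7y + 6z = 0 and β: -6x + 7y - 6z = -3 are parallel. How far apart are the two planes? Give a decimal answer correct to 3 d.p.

Rescale β by 1/(-1): 6x - 7y + 6z = 3. Then distance = |0 − 3| / √121 ≈ 0.273.

0.273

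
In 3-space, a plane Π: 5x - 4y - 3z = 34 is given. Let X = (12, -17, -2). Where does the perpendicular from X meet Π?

Foot = X − λn with λ = (n·X − d)/|n|² = (134 − 34)/50 = 2.
Foot = (12, -17, -2) − 2·(5, -4, -3) = (2, -9, 4).

(2, -9, 4)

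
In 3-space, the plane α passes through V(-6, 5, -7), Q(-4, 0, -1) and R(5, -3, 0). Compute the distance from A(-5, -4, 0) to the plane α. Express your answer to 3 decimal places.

2.746

VQ = (2, -5, 6), VR = (11, -8, 7); a normal to α is VQ × VR = (13, 52, 39).
Using V: α has equation 13x + 52y + 39z = -91.
n·A − d = (13)·(-5) + (52)·(-4) + (39)·(0) − (-91) = -182; |n| = √4394.
Distance = |-182| / √4394 = 182/√4394 ≈ 2.746.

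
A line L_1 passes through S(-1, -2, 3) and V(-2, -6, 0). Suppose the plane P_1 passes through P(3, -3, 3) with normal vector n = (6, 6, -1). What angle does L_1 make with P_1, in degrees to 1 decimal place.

A direction vector for L_1 is V − S = (-1, -4, -3).
P_1: n·r = n·P gives 6x + 6y - z = -3.
sin θ = |n·v| / (|n||v|) = |-27| / (√73 · √26) = 0.61975.
θ ≈ 38.3°.

38.3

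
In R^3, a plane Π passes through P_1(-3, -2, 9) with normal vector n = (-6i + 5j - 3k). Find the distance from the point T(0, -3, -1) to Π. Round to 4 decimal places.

0.8367

Π: n·r = n·P_1 gives -6x + 5y - 3z = -19.
n·T − d = (-6)·(0) + (5)·(-3) + (-3)·(-1) − (-19) = 7; |n| = √70.
Distance = |7| / √70 = 7/√70 ≈ 0.8367.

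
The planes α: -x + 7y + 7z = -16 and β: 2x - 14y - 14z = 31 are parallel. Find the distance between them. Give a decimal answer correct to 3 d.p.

0.050

Rescale β by 1/(-2): -x + 7y + 7z = -31/2. Then distance = |-16 − (-31/2)| / √99 ≈ 0.050.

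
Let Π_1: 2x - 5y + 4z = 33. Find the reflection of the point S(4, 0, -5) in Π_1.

(8, -10, 3)

λ = (n·S − d)/|n|² = (-12 − 33)/45 = -1.
Reflection = S − 2λn = (4, 0, -5) − (-2)·(2, -5, 4) = (8, -10, 3).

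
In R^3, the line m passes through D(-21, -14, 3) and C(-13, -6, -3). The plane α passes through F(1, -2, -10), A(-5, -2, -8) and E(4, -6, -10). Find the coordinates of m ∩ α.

A direction vector for m is C − D = (8, 8, -6).
FA = (-6, 0, 2), FE = (3, -4, 0); a normal to α is FA × FE = (8, 6, 24).
Using F: α has equation 8x + 6y + 24z = -244.
Substitute r = (-21, -14, 3) + t(8, 8, -6) into the plane: -180 + (-32)t = -244, so t = 2.
Intersection: (-21, -14, 3) + 2·(8, 8, -6) = (-5, 2, -9).

(-5, 2, -9)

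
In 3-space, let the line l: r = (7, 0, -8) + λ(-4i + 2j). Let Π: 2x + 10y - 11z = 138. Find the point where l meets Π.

(-5, 6, -8)

Substitute r = (7, 0, -8) + t(-4, 2, 0) into the plane: 102 + 12t = 138, so t = 3.
Intersection: (7, 0, -8) + 3·(-4, 2, 0) = (-5, 6, -8).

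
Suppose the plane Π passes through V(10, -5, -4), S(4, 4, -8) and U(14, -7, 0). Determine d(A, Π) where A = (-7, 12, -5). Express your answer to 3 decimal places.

VS = (-6, 9, -4), VU = (4, -2, 4); a normal to Π is VS × VU = (28, 8, -24).
Using V: Π has equation 28x + 8y - 24z = 336.
n·A − d = (28)·(-7) + (8)·(12) + (-24)·(-5) − 336 = -316; |n| = √1424.
Distance = |-316| / √1424 = 316/√1424 ≈ 8.374.

8.374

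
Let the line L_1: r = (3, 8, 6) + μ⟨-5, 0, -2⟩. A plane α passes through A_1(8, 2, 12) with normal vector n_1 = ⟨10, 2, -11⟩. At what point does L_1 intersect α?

α: n_1·r = n_1·A_1 gives 10x + 2y - 11z = -48.
Substitute r = (3, 8, 6) + t(-5, 0, -2) into the plane: -20 + (-28)t = -48, so t = 1.
Intersection: (3, 8, 6) + 1·(-5, 0, -2) = (-2, 8, 4).

(-2, 8, 4)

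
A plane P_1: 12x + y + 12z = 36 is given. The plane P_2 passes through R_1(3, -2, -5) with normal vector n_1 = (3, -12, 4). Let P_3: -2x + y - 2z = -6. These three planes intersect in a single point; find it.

(-1, 0, 4)

P_2: n_1·r = n_1·R_1 gives 3x - 12y + 4z = 13.
Solving the 3×3 linear system 12x + y + 12z = 36, 3x - 12y + 4z = 13, -2x + y - 2z = -6 (e.g. by elimination or Cramer's rule, determinant = -14) gives (-1, 0, 4).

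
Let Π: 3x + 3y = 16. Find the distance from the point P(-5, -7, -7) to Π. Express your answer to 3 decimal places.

12.257

n·P − d = (3)·(-5) + (3)·(-7) + (0)·(-7) − 16 = -52; |n| = √18.
Distance = |-52| / √18 = 52/√18 ≈ 12.257.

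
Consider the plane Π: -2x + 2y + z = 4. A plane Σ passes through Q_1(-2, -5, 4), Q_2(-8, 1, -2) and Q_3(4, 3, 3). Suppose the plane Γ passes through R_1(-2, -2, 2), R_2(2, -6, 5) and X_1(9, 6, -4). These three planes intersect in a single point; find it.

Q_1Q_2 = (-6, 6, -6), Q_1Q_3 = (6, 8, -1); a normal to Σ is Q_1Q_2 × Q_1Q_3 = (42, -42, -84).
Using Q_1: Σ has equation 42x - 42y - 84z = -210.
R_1R_2 = (4, -4, 3), R_1X_1 = (11, 8, -6); a normal to Γ is R_1R_2 × R_1X_1 = (0, 57, 76).
Using R_1: Γ has equation 57y + 76z = 38.
Solving the 3×3 linear system -2x + 2y + z = 4, 42x - 42y - 84z = -210, 57y + 76z = 38 (e.g. by elimination or Cramer's rule, determinant = -7182) gives (-3, -2, 2).

(-3, -2, 2)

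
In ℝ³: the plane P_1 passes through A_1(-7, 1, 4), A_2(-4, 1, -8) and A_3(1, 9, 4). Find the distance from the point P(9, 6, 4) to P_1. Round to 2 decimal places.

A_1A_2 = (3, 0, -12), A_1A_3 = (8, 8, 0); a normal to P_1 is A_1A_2 × A_1A_3 = (96, -96, 24).
Using A_1: P_1 has equation 96x - 96y + 24z = -672.
n·P − d = (96)·(9) + (-96)·(6) + (24)·(4) − (-672) = 1056; |n| = √19008.
Distance = |1056| / √19008 = 1056/√19008 ≈ 7.66.

7.66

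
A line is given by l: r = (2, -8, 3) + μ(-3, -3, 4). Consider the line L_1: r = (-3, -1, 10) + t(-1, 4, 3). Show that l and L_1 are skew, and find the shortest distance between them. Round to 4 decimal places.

1.8593

Common perpendicular direction n = (-3, -3, 4) × (-1, 4, 3) = (-25, 5, -15).
With w = (-3, -1, 10) − (2, -8, 3) = (-5, 7, 7), w · n = 55.
Since n ≠ 0 the lines are not parallel, and w · n = 55 ≠ 0 so they do not intersect; hence they are skew.
Distance = |w · n| / |n| = |55| / √875 ≈ 1.8593.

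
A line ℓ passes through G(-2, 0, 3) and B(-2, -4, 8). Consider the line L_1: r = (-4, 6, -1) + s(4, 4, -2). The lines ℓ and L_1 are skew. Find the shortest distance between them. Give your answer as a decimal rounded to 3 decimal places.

A direction vector for ℓ is B − G = (0, -4, 5).
Common perpendicular direction n = (0, -4, 5) × (4, 4, -2) = (-12, 20, 16).
With w = (-4, 6, -1) − (-2, 0, 3) = (-2, 6, -4), w · n = 80.
Distance = |w · n| / |n| = |80| / √800 ≈ 2.828.

2.828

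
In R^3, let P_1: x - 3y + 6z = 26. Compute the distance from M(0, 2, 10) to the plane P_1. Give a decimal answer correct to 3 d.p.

n·M − d = (1)·(0) + (-3)·(2) + (6)·(10) − 26 = 28; |n| = √46.
Distance = |28| / √46 = 28/√46 ≈ 4.128.

4.128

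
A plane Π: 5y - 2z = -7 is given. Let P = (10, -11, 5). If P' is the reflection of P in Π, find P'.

λ = (n·P − d)/|n|² = (-65 − (-7))/29 = -2.
Reflection = P − 2λn = (10, -11, 5) − (-4)·(0, 5, -2) = (10, 9, -3).

(10, 9, -3)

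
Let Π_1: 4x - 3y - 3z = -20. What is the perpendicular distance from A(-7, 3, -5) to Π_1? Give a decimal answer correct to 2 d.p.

0.34

n·A − d = (4)·(-7) + (-3)·(3) + (-3)·(-5) − (-20) = -2; |n| = √34.
Distance = |-2| / √34 = 2/√34 ≈ 0.34.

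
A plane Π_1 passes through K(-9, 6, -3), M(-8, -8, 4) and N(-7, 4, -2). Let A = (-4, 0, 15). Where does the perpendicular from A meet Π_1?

(-4, -6, 3)

KM = (1, -14, 7), KN = (2, -2, 1); a normal to Π_1 is KM × KN = (0, 13, 26).
Using K: Π_1 has equation 13y + 26z = 0.
Foot = A − λn with λ = (n·A − d)/|n|² = (390 − 0)/845 = 6/13.
Foot = (-4, 0, 15) − (6/13)·(0, 13, 26) = (-4, -6, 3).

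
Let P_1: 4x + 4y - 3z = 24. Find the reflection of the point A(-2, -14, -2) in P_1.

λ = (n·A − d)/|n|² = (-58 − 24)/41 = -2.
Reflection = A − 2λn = (-2, -14, -2) − (-4)·(4, 4, -3) = (14, 2, -14).

(14, 2, -14)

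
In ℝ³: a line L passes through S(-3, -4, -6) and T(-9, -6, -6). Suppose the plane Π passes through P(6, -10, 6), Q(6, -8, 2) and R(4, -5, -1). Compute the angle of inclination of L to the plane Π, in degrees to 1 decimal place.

49.8

A direction vector for L is T − S = (-6, -2, 0).
PQ = (0, 2, -4), PR = (-2, 5, -7); a normal to Π is PQ × PR = (6, 8, 4).
Using P: Π has equation 6x + 8y + 4z = -20.
sin θ = |n·v| / (|n||v|) = |-52| / (√116 · √40) = 0.76339.
θ ≈ 49.8°.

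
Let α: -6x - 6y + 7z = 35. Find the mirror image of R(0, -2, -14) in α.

λ = (n·R − d)/|n|² = (-86 − 35)/121 = -1.
Reflection = R − 2λn = (0, -2, -14) − (-2)·(-6, -6, 7) = (-12, -14, 0).

(-12, -14, 0)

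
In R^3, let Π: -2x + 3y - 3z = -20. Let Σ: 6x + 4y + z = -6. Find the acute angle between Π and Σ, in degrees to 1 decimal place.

85.0

cos θ = |n₁·n₂| / (|n₁||n₂|) = |-3| / (√22 · √53).
θ = arccos(0.08786) ≈ 85.0°.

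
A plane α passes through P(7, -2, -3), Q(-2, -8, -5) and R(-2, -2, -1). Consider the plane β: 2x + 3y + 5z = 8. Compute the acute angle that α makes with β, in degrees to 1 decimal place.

PQ = (-9, -6, -2), PR = (-9, 0, 2); a normal to α is PQ × PR = (-12, 36, -54).
Using P: α has equation -12x + 36y - 54z = 6.
cos θ = |n₁·n₂| / (|n₁||n₂|) = |-186| / (√4356 · √38).
θ = arccos(0.45717) ≈ 62.8°.

62.8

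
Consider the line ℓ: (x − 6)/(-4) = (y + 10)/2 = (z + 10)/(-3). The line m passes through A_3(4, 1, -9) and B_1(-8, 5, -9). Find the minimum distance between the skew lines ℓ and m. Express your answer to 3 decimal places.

ℓ has direction (-4, 2, -3) through (6, -10, -10).
A direction vector for m is B_1 − A_3 = (-12, 4, 0).
Common perpendicular direction n = (-4, 2, -3) × (-12, 4, 0) = (12, 36, 8).
With w = (4, 1, -9) − (6, -10, -10) = (-2, 11, 1), w · n = 380.
Distance = |w · n| / |n| = |380| / √1504 ≈ 9.799.

9.799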